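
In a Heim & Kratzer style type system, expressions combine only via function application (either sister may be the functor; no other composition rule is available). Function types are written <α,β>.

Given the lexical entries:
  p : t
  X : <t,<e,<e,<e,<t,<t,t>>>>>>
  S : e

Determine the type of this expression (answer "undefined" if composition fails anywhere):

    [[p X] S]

<e,<e,<t,<t,t>>>>

[p X]: functor X : <t,<e,<e,<e,<t,<t,t>>>>>>, argument p : t; result <e,<e,<e,<t,<t,t>>>>>.
[[p X] S]: functor [p X] : <e,<e,<e,<t,<t,t>>>>>, argument S : e; result <e,<e,<t,<t,t>>>>.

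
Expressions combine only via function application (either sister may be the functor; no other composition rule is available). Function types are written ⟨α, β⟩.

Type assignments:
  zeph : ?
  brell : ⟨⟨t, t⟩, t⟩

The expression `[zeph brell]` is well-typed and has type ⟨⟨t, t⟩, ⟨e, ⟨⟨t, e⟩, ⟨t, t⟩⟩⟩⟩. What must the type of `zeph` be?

⟨⟨⟨t, t⟩, t⟩, ⟨⟨t, t⟩, ⟨e, ⟨⟨t, e⟩, ⟨t, t⟩⟩⟩⟩⟩

[zeph brell] is required to be ⟨⟨t, t⟩, ⟨e, ⟨⟨t, e⟩, ⟨t, t⟩⟩⟩⟩. brell : ⟨⟨t, t⟩, t⟩ cannot yield ⟨⟨t, t⟩, ⟨e, ⟨⟨t, e⟩, ⟨t, t⟩⟩⟩⟩ as functor, so zeph : ⟨⟨⟨t, t⟩, t⟩, ⟨⟨t, t⟩, ⟨e, ⟨⟨t, e⟩, ⟨t, t⟩⟩⟩⟩⟩.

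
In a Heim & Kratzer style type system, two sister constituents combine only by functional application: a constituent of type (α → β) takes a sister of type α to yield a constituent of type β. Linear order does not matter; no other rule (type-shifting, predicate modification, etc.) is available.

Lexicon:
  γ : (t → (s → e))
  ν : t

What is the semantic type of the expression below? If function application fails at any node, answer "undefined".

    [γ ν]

(s → e)

[γ ν]: functor γ : (t → (s → e)), argument ν : t; result (s → e).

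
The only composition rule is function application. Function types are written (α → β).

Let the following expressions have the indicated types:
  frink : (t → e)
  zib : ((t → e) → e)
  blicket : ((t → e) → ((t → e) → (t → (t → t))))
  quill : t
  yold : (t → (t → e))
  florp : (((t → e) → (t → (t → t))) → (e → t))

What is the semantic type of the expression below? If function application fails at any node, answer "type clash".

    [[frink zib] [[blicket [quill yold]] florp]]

[frink zib]: functor zib : ((t → e) → e), argument frink : (t → e); result e.
[quill yold]: functor yold : (t → (t → e)), argument quill : t; result (t → e).
[blicket [quill yold]]: functor blicket : ((t → e) → ((t → e) → (t → (t → t)))), argument [quill yold] : (t → e); result ((t → e) → (t → (t → t))).
[[blicket [quill yold]] florp]: functor florp : (((t → e) → (t → (t → t))) → (e → t)), argument [blicket [quill yold]] : ((t → e) → (t → (t → t))); result (e → t).
[[frink zib] [[blicket [quill yold]] florp]]: functor [[blicket [quill yold]] florp] : (e → t), argument [frink zib] : e; result t.

t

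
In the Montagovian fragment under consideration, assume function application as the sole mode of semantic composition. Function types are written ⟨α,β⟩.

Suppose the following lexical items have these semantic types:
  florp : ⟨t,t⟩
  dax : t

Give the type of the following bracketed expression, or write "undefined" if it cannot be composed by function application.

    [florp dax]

At [florp dax], florp : ⟨t,t⟩ takes dax : t, giving t.

t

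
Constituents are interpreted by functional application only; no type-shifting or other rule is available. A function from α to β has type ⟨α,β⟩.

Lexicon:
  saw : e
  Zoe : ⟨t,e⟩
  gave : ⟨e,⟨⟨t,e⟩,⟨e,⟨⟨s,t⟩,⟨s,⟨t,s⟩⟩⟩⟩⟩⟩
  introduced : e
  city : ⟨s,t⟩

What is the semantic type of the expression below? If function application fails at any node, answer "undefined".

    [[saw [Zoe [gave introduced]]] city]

⟨s,⟨t,s⟩⟩

[gave introduced]: gave is ⟨e,⟨⟨t,e⟩,⟨e,⟨⟨s,t⟩,⟨s,⟨t,s⟩⟩⟩⟩⟩⟩, introduced is e; result ⟨⟨t,e⟩,⟨e,⟨⟨s,t⟩,⟨s,⟨t,s⟩⟩⟩⟩⟩.
[Zoe [gave introduced]]: [gave introduced] is ⟨⟨t,e⟩,⟨e,⟨⟨s,t⟩,⟨s,⟨t,s⟩⟩⟩⟩⟩, Zoe is ⟨t,e⟩; result ⟨e,⟨⟨s,t⟩,⟨s,⟨t,s⟩⟩⟩⟩.
[saw [Zoe [gave introduced]]]: [Zoe [gave introduced]] is ⟨e,⟨⟨s,t⟩,⟨s,⟨t,s⟩⟩⟩⟩, saw is e; result ⟨⟨s,t⟩,⟨s,⟨t,s⟩⟩⟩.
[[saw [Zoe [gave introduced]]] city]: [saw [Zoe [gave introduced]]] is ⟨⟨s,t⟩,⟨s,⟨t,s⟩⟩⟩, city is ⟨s,t⟩; result ⟨s,⟨t,s⟩⟩.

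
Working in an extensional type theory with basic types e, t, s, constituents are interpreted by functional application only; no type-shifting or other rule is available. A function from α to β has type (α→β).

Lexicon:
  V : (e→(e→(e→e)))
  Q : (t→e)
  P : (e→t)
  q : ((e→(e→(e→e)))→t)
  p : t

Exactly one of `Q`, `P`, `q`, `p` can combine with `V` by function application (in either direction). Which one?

q

Q : (t→e) — V needs e; Q needs t; neither fits.
P : (e→t) — V needs e; P needs e; neither fits.
q — combines: q : ((e→(e→(e→e)))→t) takes V : (e→(e→(e→e))) as argument, giving t.
p : t — V needs e; p needs nothing (atomic); neither fits.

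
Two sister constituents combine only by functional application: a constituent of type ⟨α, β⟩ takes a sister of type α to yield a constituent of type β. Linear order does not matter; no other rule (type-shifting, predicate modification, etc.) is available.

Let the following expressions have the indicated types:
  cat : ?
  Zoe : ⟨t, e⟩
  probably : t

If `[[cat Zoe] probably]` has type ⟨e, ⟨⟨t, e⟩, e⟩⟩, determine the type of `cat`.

At [[cat Zoe] probably] (required: ⟨e, ⟨⟨t, e⟩, e⟩⟩): probably is t, which is not a function with range ⟨e, ⟨⟨t, e⟩, e⟩⟩; hence [cat Zoe] is the functor — type ⟨t, ⟨e, ⟨⟨t, e⟩, e⟩⟩⟩.
At [cat Zoe] (required: ⟨t, ⟨e, ⟨⟨t, e⟩, e⟩⟩⟩): Zoe is ⟨t, e⟩, which is not a function with range ⟨t, ⟨e, ⟨⟨t, e⟩, e⟩⟩⟩; hence cat is the functor — type ⟨⟨t, e⟩, ⟨t, ⟨e, ⟨⟨t, e⟩, e⟩⟩⟩⟩.

⟨⟨t, e⟩, ⟨t, ⟨e, ⟨⟨t, e⟩, e⟩⟩⟩⟩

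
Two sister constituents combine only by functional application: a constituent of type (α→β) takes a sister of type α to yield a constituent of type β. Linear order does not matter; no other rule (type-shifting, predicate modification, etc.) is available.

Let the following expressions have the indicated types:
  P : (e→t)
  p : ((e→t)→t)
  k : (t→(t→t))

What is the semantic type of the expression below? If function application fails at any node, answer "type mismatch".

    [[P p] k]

(t→t)

[P p]: ((e→t)→t) applied to (e→t) yields t.
[[P p] k]: (t→(t→t)) applied to t yields (t→t).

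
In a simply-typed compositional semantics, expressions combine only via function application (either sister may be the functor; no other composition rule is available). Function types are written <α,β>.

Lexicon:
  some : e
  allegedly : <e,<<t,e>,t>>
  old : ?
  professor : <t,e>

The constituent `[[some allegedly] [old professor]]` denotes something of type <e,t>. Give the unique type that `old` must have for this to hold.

<<t,e>,<<<t,e>,t>,<e,t>>>

[[some allegedly] [old professor]] must have type <e,t>. The sister [some allegedly] has type <<t,e>,t>; that is not a function onto <e,t>, so [old professor] must be the functor, of type <<<t,e>,t>,<e,t>>.
[old professor] must have type <<<t,e>,t>,<e,t>>. The sister professor has type <t,e>; that is not a function onto <<<t,e>,t>,<e,t>>, so old must be the functor, of type <<t,e>,<<<t,e>,t>,<e,t>>>.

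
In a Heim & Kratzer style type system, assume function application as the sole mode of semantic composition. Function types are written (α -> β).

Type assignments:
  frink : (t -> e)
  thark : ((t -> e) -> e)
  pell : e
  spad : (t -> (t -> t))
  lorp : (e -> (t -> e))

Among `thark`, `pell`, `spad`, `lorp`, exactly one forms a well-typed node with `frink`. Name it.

thark — combines: thark : ((t -> e) -> e) takes frink : (t -> e) as argument, giving e.
pell : e — neither side's domain matches the other.
spad : (t -> (t -> t)) — neither side's domain matches the other.
lorp : (e -> (t -> e)) — neither side's domain matches the other.

thark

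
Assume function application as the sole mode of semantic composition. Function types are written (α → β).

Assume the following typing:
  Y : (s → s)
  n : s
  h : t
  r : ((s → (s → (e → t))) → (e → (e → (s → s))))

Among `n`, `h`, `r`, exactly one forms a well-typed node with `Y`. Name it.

n — combines: Y : (s → s) takes n : s as argument, giving s.
h : t — Y needs s; h needs nothing (atomic); neither fits.
r : ((s → (s → (e → t))) → (e → (e → (s → s)))) — Y needs s; r needs (s → (s → (e → t))); neither fits.

n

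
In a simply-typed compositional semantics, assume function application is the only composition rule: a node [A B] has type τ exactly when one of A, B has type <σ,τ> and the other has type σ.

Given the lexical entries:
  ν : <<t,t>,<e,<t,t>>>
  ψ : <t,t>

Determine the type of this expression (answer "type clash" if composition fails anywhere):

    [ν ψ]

<e,<t,t>>

[ν ψ]: ν is <<t,t>,<e,<t,t>>>, ψ is <t,t>; result <e,<t,t>>.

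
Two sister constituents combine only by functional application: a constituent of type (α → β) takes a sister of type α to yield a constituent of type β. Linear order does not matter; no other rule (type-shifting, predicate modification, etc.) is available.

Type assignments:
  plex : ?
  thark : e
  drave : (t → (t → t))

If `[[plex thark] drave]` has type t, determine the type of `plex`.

[[plex thark] drave] must have type t. The sister drave has type (t → (t → t)); that is not a function onto t, so [plex thark] must be the functor, of type ((t → (t → t)) → t).
[plex thark] must have type ((t → (t → t)) → t). The sister thark has type e; that is not a function onto ((t → (t → t)) → t), so plex must be the functor, of type (e → ((t → (t → t)) → t)).

(e → ((t → (t → t)) → t))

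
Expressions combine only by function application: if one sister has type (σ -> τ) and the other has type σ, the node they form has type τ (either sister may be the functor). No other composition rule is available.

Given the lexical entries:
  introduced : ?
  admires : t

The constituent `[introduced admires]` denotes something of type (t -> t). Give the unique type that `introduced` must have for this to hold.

(t -> (t -> t))

At [introduced admires] (required: (t -> t)): admires is t, which is not a function with range (t -> t); hence introduced is the functor — type (t -> (t -> t)).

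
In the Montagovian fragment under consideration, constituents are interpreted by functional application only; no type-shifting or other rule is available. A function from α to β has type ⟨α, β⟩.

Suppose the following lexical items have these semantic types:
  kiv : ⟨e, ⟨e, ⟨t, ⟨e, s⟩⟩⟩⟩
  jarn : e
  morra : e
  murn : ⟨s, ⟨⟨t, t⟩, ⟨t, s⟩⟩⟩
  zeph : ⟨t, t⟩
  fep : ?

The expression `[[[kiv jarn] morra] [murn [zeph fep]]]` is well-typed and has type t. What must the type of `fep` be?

⟨⟨t, t⟩, ⟨⟨s, ⟨⟨t, t⟩, ⟨t, s⟩⟩⟩, ⟨⟨t, ⟨e, s⟩⟩, t⟩⟩⟩

[[[kiv jarn] morra] [murn [zeph fep]]] must have type t. The sister [[kiv jarn] morra] has type ⟨t, ⟨e, s⟩⟩; that is not a function onto t, so [murn [zeph fep]] must be the functor, of type ⟨⟨t, ⟨e, s⟩⟩, t⟩.
[murn [zeph fep]] must have type ⟨⟨t, ⟨e, s⟩⟩, t⟩. The sister murn has type ⟨s, ⟨⟨t, t⟩, ⟨t, s⟩⟩⟩; that is not a function onto ⟨⟨t, ⟨e, s⟩⟩, t⟩, so [zeph fep] must be the functor, of type ⟨⟨s, ⟨⟨t, t⟩, ⟨t, s⟩⟩⟩, ⟨⟨t, ⟨e, s⟩⟩, t⟩⟩.
[zeph fep] must have type ⟨⟨s, ⟨⟨t, t⟩, ⟨t, s⟩⟩⟩, ⟨⟨t, ⟨e, s⟩⟩, t⟩⟩. The sister zeph has type ⟨t, t⟩; that is not a function onto ⟨⟨s, ⟨⟨t, t⟩, ⟨t, s⟩⟩⟩, ⟨⟨t, ⟨e, s⟩⟩, t⟩⟩, so fep must be the functor, of type ⟨⟨t, t⟩, ⟨⟨s, ⟨⟨t, t⟩, ⟨t, s⟩⟩⟩, ⟨⟨t, ⟨e, s⟩⟩, t⟩⟩⟩.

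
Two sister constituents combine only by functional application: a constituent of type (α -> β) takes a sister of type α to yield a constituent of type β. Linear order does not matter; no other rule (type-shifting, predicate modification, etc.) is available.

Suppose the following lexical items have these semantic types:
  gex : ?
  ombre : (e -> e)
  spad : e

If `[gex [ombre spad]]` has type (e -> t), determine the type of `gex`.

[gex [ombre spad]] is required to be (e -> t). [ombre spad] : e cannot yield (e -> t) as functor, so gex : (e -> (e -> t)).

(e -> (e -> t))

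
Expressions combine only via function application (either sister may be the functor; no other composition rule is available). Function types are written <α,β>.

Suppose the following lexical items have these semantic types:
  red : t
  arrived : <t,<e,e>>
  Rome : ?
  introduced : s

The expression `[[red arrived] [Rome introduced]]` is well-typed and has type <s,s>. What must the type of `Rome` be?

<s,<<e,e>,<s,s>>>

[[red arrived] [Rome introduced]] is required to be <s,s>. [red arrived] : <e,e> cannot yield <s,s> as functor, so [Rome introduced] : <<e,e>,<s,s>>.
[Rome introduced] is required to be <<e,e>,<s,s>>. introduced : s cannot yield <<e,e>,<s,s>> as functor, so Rome : <s,<<e,e>,<s,s>>>.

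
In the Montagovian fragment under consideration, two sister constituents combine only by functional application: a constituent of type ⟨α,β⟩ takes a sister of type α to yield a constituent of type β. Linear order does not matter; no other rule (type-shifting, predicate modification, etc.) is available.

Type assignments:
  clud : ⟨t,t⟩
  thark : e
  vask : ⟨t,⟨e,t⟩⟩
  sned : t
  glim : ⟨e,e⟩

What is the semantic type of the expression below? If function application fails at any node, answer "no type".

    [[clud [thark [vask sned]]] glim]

no type

[vask sned]: vask is ⟨t,⟨e,t⟩⟩, sned is t; result ⟨e,t⟩.
[thark [vask sned]]: [vask sned] is ⟨e,t⟩, thark is e; result t.
[clud [thark [vask sned]]]: clud is ⟨t,t⟩, [thark [vask sned]] is t; result t.
[[clud [thark [vask sned]]] glim]: t with ⟨e,e⟩ — neither is a function whose domain matches the other; composition fails here.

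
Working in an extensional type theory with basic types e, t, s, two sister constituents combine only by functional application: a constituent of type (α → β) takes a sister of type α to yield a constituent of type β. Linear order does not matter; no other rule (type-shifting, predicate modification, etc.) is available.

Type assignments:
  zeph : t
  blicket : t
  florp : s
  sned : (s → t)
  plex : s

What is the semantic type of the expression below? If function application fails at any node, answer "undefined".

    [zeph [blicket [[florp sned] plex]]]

At [florp sned], sned : (s → t) takes florp : s, giving t.
[[florp sned] plex]: t with s — neither is a function whose domain matches the other; composition fails here.

undefined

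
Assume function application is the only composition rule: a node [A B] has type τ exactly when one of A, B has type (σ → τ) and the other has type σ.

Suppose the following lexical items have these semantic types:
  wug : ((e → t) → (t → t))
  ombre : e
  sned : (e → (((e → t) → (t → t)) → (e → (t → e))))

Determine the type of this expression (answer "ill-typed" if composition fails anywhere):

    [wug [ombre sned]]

(e → (t → e))

[ombre sned]: sned is (e → (((e → t) → (t → t)) → (e → (t → e)))), ombre is e; result (((e → t) → (t → t)) → (e → (t → e))).
[wug [ombre sned]]: [ombre sned] is (((e → t) → (t → t)) → (e → (t → e))), wug is ((e → t) → (t → t)); result (e → (t → e)).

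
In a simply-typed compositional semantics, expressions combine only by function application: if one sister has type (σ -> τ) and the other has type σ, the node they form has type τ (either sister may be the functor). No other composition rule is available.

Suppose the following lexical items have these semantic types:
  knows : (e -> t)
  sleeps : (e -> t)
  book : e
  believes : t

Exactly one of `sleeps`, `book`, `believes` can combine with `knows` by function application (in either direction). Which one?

book

sleeps : (e -> t) — does not combine with knows.
book — combines: knows : (e -> t) takes book : e as argument, giving t.
believes : t — does not combine with knows.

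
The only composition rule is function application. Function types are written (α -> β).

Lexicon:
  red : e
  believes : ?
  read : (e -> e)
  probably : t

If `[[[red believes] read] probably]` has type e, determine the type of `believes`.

At [[[red believes] read] probably] (required: e): probably is t, which is not a function with range e; hence [[red believes] read] is the functor — type (t -> e).
At [[red believes] read] (required: (t -> e)): read is (e -> e), which is not a function with range (t -> e); hence [red believes] is the functor — type ((e -> e) -> (t -> e)).
At [red believes] (required: ((e -> e) -> (t -> e))): red is e, which is not a function with range ((e -> e) -> (t -> e)); hence believes is the functor — type (e -> ((e -> e) -> (t -> e))).

(e -> ((e -> e) -> (t -> e)))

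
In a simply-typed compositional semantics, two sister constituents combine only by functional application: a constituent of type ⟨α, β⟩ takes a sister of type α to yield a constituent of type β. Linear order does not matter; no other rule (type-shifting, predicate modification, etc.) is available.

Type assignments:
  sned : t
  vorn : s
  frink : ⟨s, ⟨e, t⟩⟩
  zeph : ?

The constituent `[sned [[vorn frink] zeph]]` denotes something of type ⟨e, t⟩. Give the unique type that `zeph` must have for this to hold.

[sned [[vorn frink] zeph]] must have type ⟨e, t⟩. The sister sned has type t; that is not a function onto ⟨e, t⟩, so [[vorn frink] zeph] must be the functor, of type ⟨t, ⟨e, t⟩⟩.
[[vorn frink] zeph] must have type ⟨t, ⟨e, t⟩⟩. The sister [vorn frink] has type ⟨e, t⟩; that is not a function onto ⟨t, ⟨e, t⟩⟩, so zeph must be the functor, of type ⟨⟨e, t⟩, ⟨t, ⟨e, t⟩⟩⟩.

⟨⟨e, t⟩, ⟨t, ⟨e, t⟩⟩⟩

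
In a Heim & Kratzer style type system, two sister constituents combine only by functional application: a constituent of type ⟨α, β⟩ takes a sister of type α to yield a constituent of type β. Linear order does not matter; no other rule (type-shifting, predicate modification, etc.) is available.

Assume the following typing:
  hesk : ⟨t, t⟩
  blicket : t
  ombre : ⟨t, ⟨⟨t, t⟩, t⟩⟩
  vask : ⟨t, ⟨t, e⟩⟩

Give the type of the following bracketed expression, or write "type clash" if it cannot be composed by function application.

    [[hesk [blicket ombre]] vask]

[blicket ombre]: ombre is ⟨t, ⟨⟨t, t⟩, t⟩⟩, blicket is t; result ⟨⟨t, t⟩, t⟩.
[hesk [blicket ombre]]: [blicket ombre] is ⟨⟨t, t⟩, t⟩, hesk is ⟨t, t⟩; result t.
[[hesk [blicket ombre]] vask]: vask is ⟨t, ⟨t, e⟩⟩, [hesk [blicket ombre]] is t; result ⟨t, e⟩.

⟨t, e⟩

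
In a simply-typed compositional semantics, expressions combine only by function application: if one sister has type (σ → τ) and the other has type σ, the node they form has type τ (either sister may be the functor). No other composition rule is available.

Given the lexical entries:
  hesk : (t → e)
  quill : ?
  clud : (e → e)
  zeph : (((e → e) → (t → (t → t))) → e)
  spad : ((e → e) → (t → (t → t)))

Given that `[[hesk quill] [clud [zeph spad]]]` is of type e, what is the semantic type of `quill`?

[[hesk quill] [clud [zeph spad]]] is required to be e. [clud [zeph spad]] : e cannot yield e as functor, so [hesk quill] : (e → e).
[hesk quill] is required to be (e → e). hesk : (t → e) cannot yield (e → e) as functor, so quill : ((t → e) → (e → e)).

((t → e) → (e → e))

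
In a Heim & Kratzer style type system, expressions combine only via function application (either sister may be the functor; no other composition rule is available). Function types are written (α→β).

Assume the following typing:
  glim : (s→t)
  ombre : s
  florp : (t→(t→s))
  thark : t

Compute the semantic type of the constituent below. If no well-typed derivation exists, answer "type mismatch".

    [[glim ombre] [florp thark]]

s

[glim ombre]: (s→t) applied to s yields t.
[florp thark]: (t→(t→s)) applied to t yields (t→s).
[[glim ombre] [florp thark]]: (t→s) applied to t yields s.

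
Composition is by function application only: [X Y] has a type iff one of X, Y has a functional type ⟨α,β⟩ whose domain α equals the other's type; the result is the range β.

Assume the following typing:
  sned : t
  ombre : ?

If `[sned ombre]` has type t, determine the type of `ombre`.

⟨t,t⟩

At [sned ombre] (required: t): sned is t, which is not a function with range t; hence ombre is the functor — type ⟨t,t⟩.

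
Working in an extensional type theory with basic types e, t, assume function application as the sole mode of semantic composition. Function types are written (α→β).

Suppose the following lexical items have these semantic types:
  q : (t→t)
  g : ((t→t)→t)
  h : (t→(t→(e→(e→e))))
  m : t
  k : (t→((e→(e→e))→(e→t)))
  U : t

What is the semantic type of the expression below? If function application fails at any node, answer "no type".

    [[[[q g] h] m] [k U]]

(e→t)

At [q g], g : ((t→t)→t) takes q : (t→t), giving t.
At [[q g] h], h : (t→(t→(e→(e→e)))) takes [q g] : t, giving (t→(e→(e→e))).
At [[[q g] h] m], [[q g] h] : (t→(e→(e→e))) takes m : t, giving (e→(e→e)).
At [k U], k : (t→((e→(e→e))→(e→t))) takes U : t, giving ((e→(e→e))→(e→t)).
At [[[[q g] h] m] [k U]], [k U] : ((e→(e→e))→(e→t)) takes [[[q g] h] m] : (e→(e→e)), giving (e→t).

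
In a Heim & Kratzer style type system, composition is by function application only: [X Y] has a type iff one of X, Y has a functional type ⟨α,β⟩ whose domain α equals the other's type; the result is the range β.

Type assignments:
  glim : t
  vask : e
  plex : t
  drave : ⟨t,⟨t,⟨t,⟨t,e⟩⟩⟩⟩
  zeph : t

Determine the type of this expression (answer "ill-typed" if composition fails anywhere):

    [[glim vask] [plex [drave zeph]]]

ill-typed

[glim vask]: t with e — neither is a function whose domain matches the other; composition fails here.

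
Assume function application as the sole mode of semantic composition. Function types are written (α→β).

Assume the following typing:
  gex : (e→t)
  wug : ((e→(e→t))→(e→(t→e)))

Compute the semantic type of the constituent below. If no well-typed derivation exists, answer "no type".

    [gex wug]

no type

[gex wug]: (e→t) and ((e→(e→t))→(e→(t→e))) cannot combine by function application — type clash.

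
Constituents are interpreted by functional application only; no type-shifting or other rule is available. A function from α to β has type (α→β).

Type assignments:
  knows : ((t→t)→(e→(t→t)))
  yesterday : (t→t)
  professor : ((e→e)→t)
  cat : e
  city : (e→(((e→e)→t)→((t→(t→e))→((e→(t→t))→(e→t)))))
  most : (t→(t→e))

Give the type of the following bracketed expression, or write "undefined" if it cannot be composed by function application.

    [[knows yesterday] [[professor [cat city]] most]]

[knows yesterday]: knows is ((t→t)→(e→(t→t))), yesterday is (t→t); result (e→(t→t)).
[cat city]: city is (e→(((e→e)→t)→((t→(t→e))→((e→(t→t))→(e→t))))), cat is e; result (((e→e)→t)→((t→(t→e))→((e→(t→t))→(e→t)))).
[professor [cat city]]: [cat city] is (((e→e)→t)→((t→(t→e))→((e→(t→t))→(e→t)))), professor is ((e→e)→t); result ((t→(t→e))→((e→(t→t))→(e→t))).
[[professor [cat city]] most]: [professor [cat city]] is ((t→(t→e))→((e→(t→t))→(e→t))), most is (t→(t→e)); result ((e→(t→t))→(e→t)).
[[knows yesterday] [[professor [cat city]] most]]: [[professor [cat city]] most] is ((e→(t→t))→(e→t)), [knows yesterday] is (e→(t→t)); result (e→t).

(e→t)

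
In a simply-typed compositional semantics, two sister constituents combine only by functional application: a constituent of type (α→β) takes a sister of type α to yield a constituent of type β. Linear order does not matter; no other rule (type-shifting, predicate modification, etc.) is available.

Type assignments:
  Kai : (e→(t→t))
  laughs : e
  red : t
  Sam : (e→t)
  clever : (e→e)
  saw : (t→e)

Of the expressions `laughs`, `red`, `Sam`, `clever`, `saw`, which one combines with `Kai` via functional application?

laughs

laughs — combines: Kai : (e→(t→t)) takes laughs : e as argument, giving (t→t).
red : t — no; Kai wants e, and red wants nothing (atomic).
Sam : (e→t) — no; Kai wants e, and Sam wants e.
clever : (e→e) — no; Kai wants e, and clever wants e.
saw : (t→e) — no; Kai wants e, and saw wants t.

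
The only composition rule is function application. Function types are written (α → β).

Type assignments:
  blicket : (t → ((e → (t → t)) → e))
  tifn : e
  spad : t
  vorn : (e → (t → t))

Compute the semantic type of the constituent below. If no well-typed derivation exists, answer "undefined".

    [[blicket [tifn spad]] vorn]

[tifn spad]: e with t — neither is a function whose domain matches the other; composition fails here.

undefined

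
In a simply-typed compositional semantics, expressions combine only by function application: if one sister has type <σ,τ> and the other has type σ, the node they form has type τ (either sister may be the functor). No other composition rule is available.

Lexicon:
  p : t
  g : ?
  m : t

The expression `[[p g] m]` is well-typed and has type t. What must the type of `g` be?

<t,<t,t>>

At [[p g] m] (required: t): m is t, which is not a function with range t; hence [p g] is the functor — type <t,t>.
At [p g] (required: <t,t>): p is t, which is not a function with range <t,t>; hence g is the functor — type <t,<t,t>>.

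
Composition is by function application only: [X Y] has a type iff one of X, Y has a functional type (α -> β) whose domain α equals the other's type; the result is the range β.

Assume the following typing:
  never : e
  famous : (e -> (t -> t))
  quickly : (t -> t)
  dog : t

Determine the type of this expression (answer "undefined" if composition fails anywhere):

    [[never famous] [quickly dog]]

[never famous]: famous is (e -> (t -> t)), never is e; result (t -> t).
[quickly dog]: quickly is (t -> t), dog is t; result t.
[[never famous] [quickly dog]]: [never famous] is (t -> t), [quickly dog] is t; result t.

t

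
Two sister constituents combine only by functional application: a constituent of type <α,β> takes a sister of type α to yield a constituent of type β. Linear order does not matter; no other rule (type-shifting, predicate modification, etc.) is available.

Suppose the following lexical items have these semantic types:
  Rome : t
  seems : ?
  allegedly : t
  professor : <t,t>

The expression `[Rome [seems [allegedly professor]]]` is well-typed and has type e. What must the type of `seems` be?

At [Rome [seems [allegedly professor]]] (required: e): Rome is t, which is not a function with range e; hence [seems [allegedly professor]] is the functor — type <t,e>.
At [seems [allegedly professor]] (required: <t,e>): [allegedly professor] is t, which is not a function with range <t,e>; hence seems is the functor — type <t,<t,e>>.

<t,<t,e>>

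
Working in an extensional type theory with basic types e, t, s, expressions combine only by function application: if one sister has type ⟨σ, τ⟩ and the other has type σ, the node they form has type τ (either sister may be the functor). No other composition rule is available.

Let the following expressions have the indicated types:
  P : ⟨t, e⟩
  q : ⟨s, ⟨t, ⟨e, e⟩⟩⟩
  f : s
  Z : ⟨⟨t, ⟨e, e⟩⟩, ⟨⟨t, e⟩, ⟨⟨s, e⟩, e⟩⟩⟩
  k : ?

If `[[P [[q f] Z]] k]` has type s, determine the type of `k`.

At [[P [[q f] Z]] k] (required: s): [P [[q f] Z]] is ⟨⟨s, e⟩, e⟩, which is not a function with range s; hence k is the functor — type ⟨⟨⟨s, e⟩, e⟩, s⟩.

⟨⟨⟨s, e⟩, e⟩, s⟩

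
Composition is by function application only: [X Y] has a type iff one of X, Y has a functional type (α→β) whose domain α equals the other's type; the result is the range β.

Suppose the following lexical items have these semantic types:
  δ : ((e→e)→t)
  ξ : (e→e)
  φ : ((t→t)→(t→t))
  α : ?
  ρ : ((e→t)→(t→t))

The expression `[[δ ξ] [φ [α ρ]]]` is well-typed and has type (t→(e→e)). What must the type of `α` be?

[[δ ξ] [φ [α ρ]]] must have type (t→(e→e)). The sister [δ ξ] has type t; that is not a function onto (t→(e→e)), so [φ [α ρ]] must be the functor, of type (t→(t→(e→e))).
[φ [α ρ]] must have type (t→(t→(e→e))). The sister φ has type ((t→t)→(t→t)); that is not a function onto (t→(t→(e→e))), so [α ρ] must be the functor, of type (((t→t)→(t→t))→(t→(t→(e→e)))).
[α ρ] must have type (((t→t)→(t→t))→(t→(t→(e→e)))). The sister ρ has type ((e→t)→(t→t)); that is not a function onto (((t→t)→(t→t))→(t→(t→(e→e)))), so α must be the functor, of type (((e→t)→(t→t))→(((t→t)→(t→t))→(t→(t→(e→e))))).

(((e→t)→(t→t))→(((t→t)→(t→t))→(t→(t→(e→e)))))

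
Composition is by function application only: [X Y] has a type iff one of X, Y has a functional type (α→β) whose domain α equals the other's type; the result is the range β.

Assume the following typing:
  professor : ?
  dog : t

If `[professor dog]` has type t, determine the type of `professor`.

At [professor dog] (required: t): dog is t, which is not a function with range t; hence professor is the functor — type (t→t).

(t→t)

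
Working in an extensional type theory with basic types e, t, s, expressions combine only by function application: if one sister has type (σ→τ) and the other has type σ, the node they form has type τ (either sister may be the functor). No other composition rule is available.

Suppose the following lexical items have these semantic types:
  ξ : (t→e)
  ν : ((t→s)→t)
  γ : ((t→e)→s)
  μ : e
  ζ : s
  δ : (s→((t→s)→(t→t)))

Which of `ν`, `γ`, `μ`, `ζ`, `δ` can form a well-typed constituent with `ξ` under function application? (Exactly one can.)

γ

ν : ((t→s)→t) — neither side's domain matches the other.
γ — combines: γ : ((t→e)→s) takes ξ : (t→e) as argument, giving s.
μ : e — neither side's domain matches the other.
ζ : s — neither side's domain matches the other.
δ : (s→((t→s)→(t→t))) — neither side's domain matches the other.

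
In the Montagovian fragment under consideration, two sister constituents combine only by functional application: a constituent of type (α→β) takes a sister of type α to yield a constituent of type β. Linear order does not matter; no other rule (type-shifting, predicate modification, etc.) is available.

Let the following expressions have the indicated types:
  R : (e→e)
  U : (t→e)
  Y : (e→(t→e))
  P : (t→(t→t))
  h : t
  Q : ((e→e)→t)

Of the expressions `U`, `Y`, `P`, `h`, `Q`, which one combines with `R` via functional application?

U : (t→e) — no; R wants e, and U wants t.
Y : (e→(t→e)) — no; R wants e, and Y wants e.
P : (t→(t→t)) — no; R wants e, and P wants t.
h : t — no; R wants e, and h wants nothing (atomic).
Q — combines: Q : ((e→e)→t) takes R : (e→e) as argument, giving t.

Q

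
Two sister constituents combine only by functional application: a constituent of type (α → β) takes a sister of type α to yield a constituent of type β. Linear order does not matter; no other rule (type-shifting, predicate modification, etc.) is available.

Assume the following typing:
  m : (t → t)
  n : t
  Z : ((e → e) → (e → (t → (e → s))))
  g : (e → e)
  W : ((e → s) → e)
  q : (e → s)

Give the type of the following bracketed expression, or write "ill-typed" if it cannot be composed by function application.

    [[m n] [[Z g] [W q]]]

[m n]: functor m : (t → t), argument n : t; result t.
[Z g]: functor Z : ((e → e) → (e → (t → (e → s)))), argument g : (e → e); result (e → (t → (e → s))).
[W q]: functor W : ((e → s) → e), argument q : (e → s); result e.
[[Z g] [W q]]: functor [Z g] : (e → (t → (e → s))), argument [W q] : e; result (t → (e → s)).
[[m n] [[Z g] [W q]]]: functor [[Z g] [W q]] : (t → (e → s)), argument [m n] : t; result (e → s).

(e → s)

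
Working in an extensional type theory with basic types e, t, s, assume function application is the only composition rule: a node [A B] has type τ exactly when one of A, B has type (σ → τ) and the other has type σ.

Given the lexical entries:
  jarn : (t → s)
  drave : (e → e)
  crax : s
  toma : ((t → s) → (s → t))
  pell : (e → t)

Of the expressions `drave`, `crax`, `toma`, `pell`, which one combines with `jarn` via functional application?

drave : (e → e) — no; jarn wants t, and drave wants e.
crax : s — no; jarn wants t, and crax wants nothing (atomic).
toma — combines: toma : ((t → s) → (s → t)) takes jarn : (t → s) as argument, giving (s → t).
pell : (e → t) — no; jarn wants t, and pell wants e.

toma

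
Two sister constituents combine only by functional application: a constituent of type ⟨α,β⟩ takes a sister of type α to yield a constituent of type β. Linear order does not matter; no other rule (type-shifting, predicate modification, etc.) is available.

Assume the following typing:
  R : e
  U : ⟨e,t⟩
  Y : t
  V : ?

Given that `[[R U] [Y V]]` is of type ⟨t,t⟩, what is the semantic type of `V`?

⟨t,⟨t,⟨t,t⟩⟩⟩

For [[R U] [Y V]] to have type ⟨t,t⟩ with [R U] of type t, [Y V] must be the function: [Y V] : ⟨t,⟨t,t⟩⟩.
For [Y V] to have type ⟨t,⟨t,t⟩⟩ with Y of type t, V must be the function: V : ⟨t,⟨t,⟨t,t⟩⟩⟩.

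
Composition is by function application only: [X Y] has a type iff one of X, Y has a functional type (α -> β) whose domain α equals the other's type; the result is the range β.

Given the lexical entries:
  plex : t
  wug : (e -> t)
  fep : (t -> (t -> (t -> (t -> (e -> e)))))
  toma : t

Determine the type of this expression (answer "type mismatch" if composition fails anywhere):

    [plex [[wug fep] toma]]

At [wug fep]: neither (e -> t) nor (t -> (t -> (t -> (t -> (e -> e))))) can take the other as argument; the node is ill-typed.

type mismatch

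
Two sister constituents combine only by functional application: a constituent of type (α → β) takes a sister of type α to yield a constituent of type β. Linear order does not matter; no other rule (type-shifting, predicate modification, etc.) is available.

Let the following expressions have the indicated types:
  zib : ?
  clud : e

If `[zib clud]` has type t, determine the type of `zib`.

(e → t)

[zib clud] must have type t. The sister clud has type e; that is not a function onto t, so zib must be the functor, of type (e → t).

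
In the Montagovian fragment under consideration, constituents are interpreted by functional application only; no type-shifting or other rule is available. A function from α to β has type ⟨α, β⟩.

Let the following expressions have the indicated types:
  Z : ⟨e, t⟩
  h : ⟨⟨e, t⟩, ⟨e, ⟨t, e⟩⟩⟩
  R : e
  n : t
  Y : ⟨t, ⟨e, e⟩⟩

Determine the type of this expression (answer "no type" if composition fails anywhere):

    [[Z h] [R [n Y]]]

[Z h]: functor h : ⟨⟨e, t⟩, ⟨e, ⟨t, e⟩⟩⟩, argument Z : ⟨e, t⟩; result ⟨e, ⟨t, e⟩⟩.
[n Y]: functor Y : ⟨t, ⟨e, e⟩⟩, argument n : t; result ⟨e, e⟩.
[R [n Y]]: functor [n Y] : ⟨e, e⟩, argument R : e; result e.
[[Z h] [R [n Y]]]: functor [Z h] : ⟨e, ⟨t, e⟩⟩, argument [R [n Y]] : e; result ⟨t, e⟩.

⟨t, e⟩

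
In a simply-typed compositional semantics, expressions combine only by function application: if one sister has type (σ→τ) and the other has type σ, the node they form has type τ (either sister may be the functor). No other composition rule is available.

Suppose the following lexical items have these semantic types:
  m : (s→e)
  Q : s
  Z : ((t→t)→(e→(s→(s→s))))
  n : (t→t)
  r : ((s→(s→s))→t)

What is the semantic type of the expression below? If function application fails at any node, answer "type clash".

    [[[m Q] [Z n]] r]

At [m Q], m : (s→e) takes Q : s, giving e.
At [Z n], Z : ((t→t)→(e→(s→(s→s)))) takes n : (t→t), giving (e→(s→(s→s))).
At [[m Q] [Z n]], [Z n] : (e→(s→(s→s))) takes [m Q] : e, giving (s→(s→s)).
At [[[m Q] [Z n]] r], r : ((s→(s→s))→t) takes [[m Q] [Z n]] : (s→(s→s)), giving t.

t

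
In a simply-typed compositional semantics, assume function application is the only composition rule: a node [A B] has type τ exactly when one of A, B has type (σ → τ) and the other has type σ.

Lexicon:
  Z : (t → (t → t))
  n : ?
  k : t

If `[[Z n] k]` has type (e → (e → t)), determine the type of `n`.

[[Z n] k] is required to be (e → (e → t)). k : t cannot yield (e → (e → t)) as functor, so [Z n] : (t → (e → (e → t))).
[Z n] is required to be (t → (e → (e → t))). Z : (t → (t → t)) cannot yield (t → (e → (e → t))) as functor, so n : ((t → (t → t)) → (t → (e → (e → t)))).

((t → (t → t)) → (t → (e → (e → t))))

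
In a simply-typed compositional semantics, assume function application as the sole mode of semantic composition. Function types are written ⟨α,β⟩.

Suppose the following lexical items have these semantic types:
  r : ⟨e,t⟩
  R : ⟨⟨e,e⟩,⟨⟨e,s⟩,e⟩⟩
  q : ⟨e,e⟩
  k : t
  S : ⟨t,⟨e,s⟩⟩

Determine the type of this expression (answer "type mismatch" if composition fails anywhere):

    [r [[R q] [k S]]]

[R q]: R is ⟨⟨e,e⟩,⟨⟨e,s⟩,e⟩⟩, q is ⟨e,e⟩; result ⟨⟨e,s⟩,e⟩.
[k S]: S is ⟨t,⟨e,s⟩⟩, k is t; result ⟨e,s⟩.
[[R q] [k S]]: [R q] is ⟨⟨e,s⟩,e⟩, [k S] is ⟨e,s⟩; result e.
[r [[R q] [k S]]]: r is ⟨e,t⟩, [[R q] [k S]] is e; result t.

t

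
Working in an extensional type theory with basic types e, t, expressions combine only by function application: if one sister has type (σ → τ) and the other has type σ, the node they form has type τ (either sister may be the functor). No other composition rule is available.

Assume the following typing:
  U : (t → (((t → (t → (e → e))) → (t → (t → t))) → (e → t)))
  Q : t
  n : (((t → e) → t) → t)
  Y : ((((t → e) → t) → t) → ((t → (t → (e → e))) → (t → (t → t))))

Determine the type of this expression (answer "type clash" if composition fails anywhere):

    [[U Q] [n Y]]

(e → t)

[U Q]: (t → (((t → (t → (e → e))) → (t → (t → t))) → (e → t))) applied to t yields (((t → (t → (e → e))) → (t → (t → t))) → (e → t)).
[n Y]: ((((t → e) → t) → t) → ((t → (t → (e → e))) → (t → (t → t)))) applied to (((t → e) → t) → t) yields ((t → (t → (e → e))) → (t → (t → t))).
[[U Q] [n Y]]: (((t → (t → (e → e))) → (t → (t → t))) → (e → t)) applied to ((t → (t → (e → e))) → (t → (t → t))) yields (e → t).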